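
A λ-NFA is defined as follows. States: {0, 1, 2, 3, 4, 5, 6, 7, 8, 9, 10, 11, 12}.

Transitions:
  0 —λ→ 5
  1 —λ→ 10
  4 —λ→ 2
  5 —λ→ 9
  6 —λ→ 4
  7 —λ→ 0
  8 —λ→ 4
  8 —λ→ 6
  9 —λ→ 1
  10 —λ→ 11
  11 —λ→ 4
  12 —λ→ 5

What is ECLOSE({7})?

Start with {7}.
From 7 via λ: add 0.
From 0 via λ: add 5.
From 5 via λ: add 9.
From 9 via λ: add 1.
From 1 via λ: add 10.
From 10 via λ: add 11.
From 11 via λ: add 4.
From 4 via λ: add 2.
No new states can be added; the closed set is {0, 1, 2, 4, 5, 7, 9, 10, 11}.

{0, 1, 2, 4, 5, 7, 9, 10, 11}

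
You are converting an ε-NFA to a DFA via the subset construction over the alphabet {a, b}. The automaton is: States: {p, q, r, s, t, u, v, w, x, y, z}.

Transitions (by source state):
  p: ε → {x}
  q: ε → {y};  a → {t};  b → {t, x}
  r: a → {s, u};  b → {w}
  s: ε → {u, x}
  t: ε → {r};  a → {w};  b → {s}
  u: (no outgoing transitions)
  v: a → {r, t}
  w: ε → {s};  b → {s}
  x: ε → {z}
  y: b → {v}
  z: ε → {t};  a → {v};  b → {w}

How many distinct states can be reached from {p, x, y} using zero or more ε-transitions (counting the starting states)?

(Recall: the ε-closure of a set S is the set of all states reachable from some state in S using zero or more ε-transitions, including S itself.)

Start with {p, x, y}.
From x via ε: add z.
From z via ε: add t.
From t via ε: add r.
ε-closure = {p, r, t, x, y, z}, which has 6 states.

6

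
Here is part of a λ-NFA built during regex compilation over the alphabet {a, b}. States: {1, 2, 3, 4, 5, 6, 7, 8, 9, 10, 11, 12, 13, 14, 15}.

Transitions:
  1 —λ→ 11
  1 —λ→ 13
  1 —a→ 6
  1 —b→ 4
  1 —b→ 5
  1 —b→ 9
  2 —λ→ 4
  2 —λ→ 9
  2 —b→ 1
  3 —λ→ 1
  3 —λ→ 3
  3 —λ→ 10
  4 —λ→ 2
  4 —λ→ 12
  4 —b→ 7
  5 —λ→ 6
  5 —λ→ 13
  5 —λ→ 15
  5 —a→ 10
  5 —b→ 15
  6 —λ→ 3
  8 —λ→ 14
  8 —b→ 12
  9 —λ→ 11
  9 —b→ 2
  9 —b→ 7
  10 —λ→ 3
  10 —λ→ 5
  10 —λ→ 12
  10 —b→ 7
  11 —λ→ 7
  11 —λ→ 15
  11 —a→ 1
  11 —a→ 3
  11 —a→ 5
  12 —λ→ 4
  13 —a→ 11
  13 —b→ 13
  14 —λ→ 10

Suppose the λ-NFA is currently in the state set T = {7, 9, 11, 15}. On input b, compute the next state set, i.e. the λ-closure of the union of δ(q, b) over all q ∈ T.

{2, 4, 7, 9, 11, 12, 15}

9 on b → {2, 7}.
No b-transition from 7, 11, 15.
Union after reading b: {2, 7}.
Now take the λ-closure:
From 2 via λ: add 4, 9.
From 4 via λ: add 12.
From 9 via λ: add 11.
From 11 via λ: add 15.
No new states can be added; the closed set is {2, 4, 7, 9, 11, 12, 15}.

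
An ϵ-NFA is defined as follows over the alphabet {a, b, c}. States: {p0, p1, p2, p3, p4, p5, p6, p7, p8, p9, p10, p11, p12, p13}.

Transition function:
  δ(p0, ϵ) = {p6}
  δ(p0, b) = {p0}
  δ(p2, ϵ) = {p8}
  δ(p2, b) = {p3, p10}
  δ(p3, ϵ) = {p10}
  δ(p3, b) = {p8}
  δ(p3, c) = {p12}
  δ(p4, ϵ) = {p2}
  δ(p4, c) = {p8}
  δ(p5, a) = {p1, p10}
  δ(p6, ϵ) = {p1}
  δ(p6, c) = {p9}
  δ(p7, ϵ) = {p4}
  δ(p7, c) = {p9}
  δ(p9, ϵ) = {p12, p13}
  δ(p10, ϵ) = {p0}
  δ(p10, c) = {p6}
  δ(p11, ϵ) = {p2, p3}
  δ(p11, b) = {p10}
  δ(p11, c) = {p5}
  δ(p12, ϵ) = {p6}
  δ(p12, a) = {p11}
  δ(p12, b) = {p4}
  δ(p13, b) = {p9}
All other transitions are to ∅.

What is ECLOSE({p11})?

Start with {p11}.
From p11 via ϵ: add p2, p3.
From p2 via ϵ: add p8.
From p3 via ϵ: add p10.
From p10 via ϵ: add p0.
From p0 via ϵ: add p6.
From p6 via ϵ: add p1.
No new states can be added; the closed set is {p0, p1, p2, p3, p6, p8, p10, p11}.

{p0, p1, p2, p3, p6, p8, p10, p11}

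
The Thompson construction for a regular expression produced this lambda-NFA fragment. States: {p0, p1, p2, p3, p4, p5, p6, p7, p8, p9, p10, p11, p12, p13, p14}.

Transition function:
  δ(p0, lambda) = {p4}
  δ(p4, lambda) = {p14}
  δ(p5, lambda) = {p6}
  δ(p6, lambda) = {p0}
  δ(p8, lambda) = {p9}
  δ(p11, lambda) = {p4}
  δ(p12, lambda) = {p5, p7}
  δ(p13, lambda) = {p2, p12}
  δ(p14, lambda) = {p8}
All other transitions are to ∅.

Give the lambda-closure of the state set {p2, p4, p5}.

{p0, p2, p4, p5, p6, p8, p9, p14}

Start with {p2, p4, p5}.
From p4 via lambda: add p14.
From p5 via lambda: add p6.
From p6 via lambda: add p0.
From p14 via lambda: add p8.
From p8 via lambda: add p9.
No new states can be added; the closed set is {p0, p2, p4, p5, p6, p8, p9, p14}.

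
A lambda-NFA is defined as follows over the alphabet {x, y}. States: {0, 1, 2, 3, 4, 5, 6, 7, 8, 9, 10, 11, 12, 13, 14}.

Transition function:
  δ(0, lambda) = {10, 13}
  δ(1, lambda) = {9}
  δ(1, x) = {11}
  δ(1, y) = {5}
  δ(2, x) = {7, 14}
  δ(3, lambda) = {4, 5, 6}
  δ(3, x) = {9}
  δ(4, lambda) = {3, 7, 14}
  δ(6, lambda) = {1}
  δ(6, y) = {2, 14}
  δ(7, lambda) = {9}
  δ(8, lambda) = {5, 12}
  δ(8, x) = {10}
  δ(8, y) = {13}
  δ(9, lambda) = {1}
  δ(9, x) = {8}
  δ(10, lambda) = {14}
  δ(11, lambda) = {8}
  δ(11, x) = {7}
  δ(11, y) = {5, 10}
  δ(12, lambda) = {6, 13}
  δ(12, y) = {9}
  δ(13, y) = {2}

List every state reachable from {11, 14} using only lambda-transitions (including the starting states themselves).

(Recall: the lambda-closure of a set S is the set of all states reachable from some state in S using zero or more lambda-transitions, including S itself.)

Start with {11, 14}.
From 11 via lambda: add 8.
From 8 via lambda: add 5, 12.
From 12 via lambda: add 6, 13.
From 6 via lambda: add 1.
From 1 via lambda: add 9.
No new states can be added; the closed set is {1, 5, 6, 8, 9, 11, 12, 13, 14}.

{1, 5, 6, 8, 9, 11, 12, 13, 14}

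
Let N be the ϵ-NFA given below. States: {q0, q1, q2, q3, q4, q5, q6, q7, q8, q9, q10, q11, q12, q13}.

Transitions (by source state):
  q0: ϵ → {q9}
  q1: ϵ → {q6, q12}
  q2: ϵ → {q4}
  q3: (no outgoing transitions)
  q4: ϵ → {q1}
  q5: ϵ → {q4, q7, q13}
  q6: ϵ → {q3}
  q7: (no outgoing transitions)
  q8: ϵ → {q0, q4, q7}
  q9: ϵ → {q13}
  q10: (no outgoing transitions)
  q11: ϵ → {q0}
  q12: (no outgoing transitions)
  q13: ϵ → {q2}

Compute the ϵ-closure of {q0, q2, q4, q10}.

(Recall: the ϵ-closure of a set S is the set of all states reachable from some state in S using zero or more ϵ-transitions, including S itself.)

Start with {q0, q2, q4, q10}.
From q0 via ϵ: add q9.
From q4 via ϵ: add q1.
From q1 via ϵ: add q6, q12.
From q9 via ϵ: add q13.
From q6 via ϵ: add q3.
No new states can be added; the closed set is {q0, q1, q2, q3, q4, q6, q9, q10, q12, q13}.

{q0, q1, q2, q3, q4, q6, q9, q10, q12, q13}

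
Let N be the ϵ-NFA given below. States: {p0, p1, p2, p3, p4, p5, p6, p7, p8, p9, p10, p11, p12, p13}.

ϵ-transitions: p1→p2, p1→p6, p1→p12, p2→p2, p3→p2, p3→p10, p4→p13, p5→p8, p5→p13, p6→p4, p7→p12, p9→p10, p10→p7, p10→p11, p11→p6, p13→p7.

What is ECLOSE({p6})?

Start with {p6}.
From p6 via ϵ: add p4.
From p4 via ϵ: add p13.
From p13 via ϵ: add p7.
From p7 via ϵ: add p12.
No new states can be added; the closed set is {p4, p6, p7, p12, p13}.

{p4, p6, p7, p12, p13}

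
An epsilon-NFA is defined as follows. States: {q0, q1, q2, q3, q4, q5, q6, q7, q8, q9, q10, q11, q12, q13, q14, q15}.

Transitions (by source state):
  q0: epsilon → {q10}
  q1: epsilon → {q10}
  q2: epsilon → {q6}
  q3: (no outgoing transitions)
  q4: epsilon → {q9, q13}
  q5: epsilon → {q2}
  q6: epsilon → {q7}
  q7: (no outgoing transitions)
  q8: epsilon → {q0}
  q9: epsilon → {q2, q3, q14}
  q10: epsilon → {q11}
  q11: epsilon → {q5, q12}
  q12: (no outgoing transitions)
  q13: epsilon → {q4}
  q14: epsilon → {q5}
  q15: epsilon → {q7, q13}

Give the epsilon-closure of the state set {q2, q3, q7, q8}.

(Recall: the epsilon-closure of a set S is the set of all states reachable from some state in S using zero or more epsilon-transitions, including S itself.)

{q0, q2, q3, q5, q6, q7, q8, q10, q11, q12}

Start with {q2, q3, q7, q8}.
From q2 via epsilon: add q6.
From q8 via epsilon: add q0.
From q0 via epsilon: add q10.
From q10 via epsilon: add q11.
From q11 via epsilon: add q5, q12.
No new states can be added; the closed set is {q0, q2, q3, q5, q6, q7, q8, q10, q11, q12}.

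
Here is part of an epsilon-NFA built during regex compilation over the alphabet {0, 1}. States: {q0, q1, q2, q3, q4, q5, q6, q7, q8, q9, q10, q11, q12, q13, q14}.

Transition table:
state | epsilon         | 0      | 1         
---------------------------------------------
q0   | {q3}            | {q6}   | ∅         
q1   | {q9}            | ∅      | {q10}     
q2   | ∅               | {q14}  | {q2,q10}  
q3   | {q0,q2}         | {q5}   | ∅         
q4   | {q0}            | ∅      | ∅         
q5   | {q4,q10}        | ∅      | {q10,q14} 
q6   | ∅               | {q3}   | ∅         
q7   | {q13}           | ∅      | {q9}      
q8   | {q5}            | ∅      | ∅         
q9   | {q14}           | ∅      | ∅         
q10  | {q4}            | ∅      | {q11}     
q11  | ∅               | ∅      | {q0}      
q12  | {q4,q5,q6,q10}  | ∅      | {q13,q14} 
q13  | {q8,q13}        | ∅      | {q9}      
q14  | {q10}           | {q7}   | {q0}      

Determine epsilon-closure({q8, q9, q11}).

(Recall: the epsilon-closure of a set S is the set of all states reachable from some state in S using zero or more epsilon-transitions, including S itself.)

Start with {q8, q9, q11}.
From q8 via epsilon: add q5.
From q9 via epsilon: add q14.
From q5 via epsilon: add q4, q10.
From q4 via epsilon: add q0.
From q0 via epsilon: add q3.
From q3 via epsilon: add q2.
No new states can be added; the closed set is {q0, q2, q3, q4, q5, q8, q9, q10, q11, q14}.

{q0, q2, q3, q4, q5, q8, q9, q10, q11, q14}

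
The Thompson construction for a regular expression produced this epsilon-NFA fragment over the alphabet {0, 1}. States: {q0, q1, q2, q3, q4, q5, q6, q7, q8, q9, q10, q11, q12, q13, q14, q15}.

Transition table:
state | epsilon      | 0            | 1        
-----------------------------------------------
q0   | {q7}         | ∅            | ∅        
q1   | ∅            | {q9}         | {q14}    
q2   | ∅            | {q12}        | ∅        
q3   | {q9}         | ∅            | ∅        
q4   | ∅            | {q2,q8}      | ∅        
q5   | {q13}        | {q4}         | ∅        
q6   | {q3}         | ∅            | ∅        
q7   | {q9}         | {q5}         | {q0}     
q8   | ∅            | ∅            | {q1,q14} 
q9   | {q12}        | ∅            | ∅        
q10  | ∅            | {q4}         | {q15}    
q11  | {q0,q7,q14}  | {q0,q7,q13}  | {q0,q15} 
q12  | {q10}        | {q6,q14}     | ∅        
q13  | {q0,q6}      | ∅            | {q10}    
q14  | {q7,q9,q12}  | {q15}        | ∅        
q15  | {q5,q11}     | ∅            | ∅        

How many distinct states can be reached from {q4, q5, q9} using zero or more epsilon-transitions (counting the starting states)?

10

Start with {q4, q5, q9}.
From q5 via epsilon: add q13.
From q9 via epsilon: add q12.
From q12 via epsilon: add q10.
From q13 via epsilon: add q0, q6.
From q0 via epsilon: add q7.
From q6 via epsilon: add q3.
epsilon-closure = {q0, q3, q4, q5, q6, q7, q9, q10, q12, q13}, which has 10 states.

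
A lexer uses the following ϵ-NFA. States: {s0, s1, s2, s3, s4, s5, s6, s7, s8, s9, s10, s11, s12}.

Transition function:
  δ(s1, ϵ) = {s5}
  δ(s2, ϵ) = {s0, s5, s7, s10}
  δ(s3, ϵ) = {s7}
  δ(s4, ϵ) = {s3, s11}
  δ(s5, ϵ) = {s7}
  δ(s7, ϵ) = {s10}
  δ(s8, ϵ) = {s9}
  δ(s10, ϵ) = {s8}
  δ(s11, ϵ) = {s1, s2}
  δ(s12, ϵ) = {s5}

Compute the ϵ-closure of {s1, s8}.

Start with {s1, s8}.
From s1 via ϵ: add s5.
From s8 via ϵ: add s9.
From s5 via ϵ: add s7.
From s7 via ϵ: add s10.
No new states can be added; the closed set is {s1, s5, s7, s8, s9, s10}.

{s1, s5, s7, s8, s9, s10}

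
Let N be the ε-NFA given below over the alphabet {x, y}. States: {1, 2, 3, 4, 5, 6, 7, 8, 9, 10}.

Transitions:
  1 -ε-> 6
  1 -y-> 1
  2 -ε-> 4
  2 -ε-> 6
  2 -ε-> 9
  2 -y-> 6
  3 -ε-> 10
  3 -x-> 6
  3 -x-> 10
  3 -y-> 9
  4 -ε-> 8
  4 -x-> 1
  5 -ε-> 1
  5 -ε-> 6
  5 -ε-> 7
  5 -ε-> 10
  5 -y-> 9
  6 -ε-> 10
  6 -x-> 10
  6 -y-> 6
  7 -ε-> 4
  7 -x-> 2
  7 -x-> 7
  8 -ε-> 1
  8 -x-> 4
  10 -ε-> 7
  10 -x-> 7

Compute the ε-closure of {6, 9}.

{1, 4, 6, 7, 8, 9, 10}

Start with {6, 9}.
From 6 via ε: add 10.
From 10 via ε: add 7.
From 7 via ε: add 4.
From 4 via ε: add 8.
From 8 via ε: add 1.
No new states can be added; the closed set is {1, 4, 6, 7, 8, 9, 10}.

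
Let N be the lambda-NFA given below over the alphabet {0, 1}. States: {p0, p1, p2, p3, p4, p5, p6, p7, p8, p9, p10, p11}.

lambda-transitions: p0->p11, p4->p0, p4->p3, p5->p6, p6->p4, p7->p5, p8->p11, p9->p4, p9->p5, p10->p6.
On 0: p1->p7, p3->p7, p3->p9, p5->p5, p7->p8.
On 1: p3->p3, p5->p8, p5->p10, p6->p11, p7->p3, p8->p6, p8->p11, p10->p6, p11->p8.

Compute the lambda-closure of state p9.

Start with {p9}.
From p9 via lambda: add p4, p5.
From p4 via lambda: add p0, p3.
From p5 via lambda: add p6.
From p0 via lambda: add p11.
No new states can be added; the closed set is {p0, p3, p4, p5, p6, p9, p11}.

{p0, p3, p4, p5, p6, p9, p11}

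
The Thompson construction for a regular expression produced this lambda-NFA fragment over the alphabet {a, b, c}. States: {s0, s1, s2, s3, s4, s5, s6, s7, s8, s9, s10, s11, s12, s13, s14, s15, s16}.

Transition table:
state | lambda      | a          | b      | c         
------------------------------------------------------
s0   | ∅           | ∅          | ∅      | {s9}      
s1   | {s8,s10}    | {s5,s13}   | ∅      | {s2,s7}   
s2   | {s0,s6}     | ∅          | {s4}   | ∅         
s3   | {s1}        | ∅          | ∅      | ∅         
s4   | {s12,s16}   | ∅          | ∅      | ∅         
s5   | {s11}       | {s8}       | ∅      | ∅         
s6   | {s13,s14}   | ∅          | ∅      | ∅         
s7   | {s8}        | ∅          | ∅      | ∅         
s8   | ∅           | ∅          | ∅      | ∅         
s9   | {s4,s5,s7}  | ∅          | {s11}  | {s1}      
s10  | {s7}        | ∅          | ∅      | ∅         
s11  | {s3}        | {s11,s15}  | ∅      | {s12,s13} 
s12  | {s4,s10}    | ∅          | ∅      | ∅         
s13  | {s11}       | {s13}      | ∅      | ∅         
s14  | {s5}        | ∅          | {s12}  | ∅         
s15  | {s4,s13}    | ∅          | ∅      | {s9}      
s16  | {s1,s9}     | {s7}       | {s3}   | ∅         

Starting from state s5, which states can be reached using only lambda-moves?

Start with {s5}.
From s5 via lambda: add s11.
From s11 via lambda: add s3.
From s3 via lambda: add s1.
From s1 via lambda: add s8, s10.
From s10 via lambda: add s7.
No new states can be added; the closed set is {s1, s3, s5, s7, s8, s10, s11}.

{s1, s3, s5, s7, s8, s10, s11}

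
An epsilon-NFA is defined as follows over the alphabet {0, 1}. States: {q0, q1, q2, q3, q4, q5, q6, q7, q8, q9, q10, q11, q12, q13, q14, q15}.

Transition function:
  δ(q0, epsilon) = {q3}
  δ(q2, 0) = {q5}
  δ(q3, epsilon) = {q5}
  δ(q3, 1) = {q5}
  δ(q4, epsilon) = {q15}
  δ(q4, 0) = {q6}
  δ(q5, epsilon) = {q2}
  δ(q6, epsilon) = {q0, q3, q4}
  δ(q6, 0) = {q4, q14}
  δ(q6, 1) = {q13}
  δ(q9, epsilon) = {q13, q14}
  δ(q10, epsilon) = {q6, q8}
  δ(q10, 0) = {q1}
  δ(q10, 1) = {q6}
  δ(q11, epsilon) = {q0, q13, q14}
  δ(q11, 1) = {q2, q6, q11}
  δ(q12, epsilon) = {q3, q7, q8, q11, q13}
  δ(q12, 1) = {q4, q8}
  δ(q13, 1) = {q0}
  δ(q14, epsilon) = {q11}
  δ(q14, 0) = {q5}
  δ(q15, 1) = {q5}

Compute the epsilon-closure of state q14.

Start with {q14}.
From q14 via epsilon: add q11.
From q11 via epsilon: add q0, q13.
From q0 via epsilon: add q3.
From q3 via epsilon: add q5.
From q5 via epsilon: add q2.
No new states can be added; the closed set is {q0, q2, q3, q5, q11, q13, q14}.

{q0, q2, q3, q5, q11, q13, q14}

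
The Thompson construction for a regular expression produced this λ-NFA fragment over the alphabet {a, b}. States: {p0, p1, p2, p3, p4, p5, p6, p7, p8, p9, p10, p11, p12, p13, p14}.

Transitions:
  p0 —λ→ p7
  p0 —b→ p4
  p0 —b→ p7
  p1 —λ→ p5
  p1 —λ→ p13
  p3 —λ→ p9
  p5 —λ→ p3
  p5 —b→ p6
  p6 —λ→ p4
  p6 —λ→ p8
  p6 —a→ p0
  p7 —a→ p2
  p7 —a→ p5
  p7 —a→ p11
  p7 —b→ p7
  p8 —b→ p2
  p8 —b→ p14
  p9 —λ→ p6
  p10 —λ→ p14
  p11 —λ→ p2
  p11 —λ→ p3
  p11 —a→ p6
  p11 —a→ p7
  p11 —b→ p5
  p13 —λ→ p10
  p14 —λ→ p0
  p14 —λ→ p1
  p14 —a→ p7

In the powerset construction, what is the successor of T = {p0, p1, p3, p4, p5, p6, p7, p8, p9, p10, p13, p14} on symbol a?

{p0, p2, p3, p4, p5, p6, p7, p8, p9, p11}

p6 on a → {p0}.
p7 on a → {p2, p5, p11}.
p14 on a → {p7}.
No a-transition from p0, p1, p3, p4, p5, p8, p9, p10, p13.
Union after reading a: {p0, p2, p5, p7, p11}.
Now take the λ-closure:
From p5 via λ: add p3.
From p3 via λ: add p9.
From p9 via λ: add p6.
From p6 via λ: add p4, p8.
No new states can be added; the closed set is {p0, p2, p3, p4, p5, p6, p7, p8, p9, p11}.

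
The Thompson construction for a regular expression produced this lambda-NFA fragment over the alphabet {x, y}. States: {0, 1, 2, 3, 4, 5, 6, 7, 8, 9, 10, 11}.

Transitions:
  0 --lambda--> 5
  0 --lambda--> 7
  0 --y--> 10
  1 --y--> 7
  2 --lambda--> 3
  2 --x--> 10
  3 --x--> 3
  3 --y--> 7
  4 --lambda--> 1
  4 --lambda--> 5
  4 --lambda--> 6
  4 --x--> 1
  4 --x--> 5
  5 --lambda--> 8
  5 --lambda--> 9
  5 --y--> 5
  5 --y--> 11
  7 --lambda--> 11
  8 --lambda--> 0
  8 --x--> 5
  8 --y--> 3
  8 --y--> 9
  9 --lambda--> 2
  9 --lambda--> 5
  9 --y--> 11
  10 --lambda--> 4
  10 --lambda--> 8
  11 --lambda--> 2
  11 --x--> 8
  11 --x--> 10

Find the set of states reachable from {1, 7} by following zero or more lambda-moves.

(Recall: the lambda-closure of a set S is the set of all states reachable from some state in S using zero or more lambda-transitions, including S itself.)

{1, 2, 3, 7, 11}

Start with {1, 7}.
From 7 via lambda: add 11.
From 11 via lambda: add 2.
From 2 via lambda: add 3.
No new states can be added; the closed set is {1, 2, 3, 7, 11}.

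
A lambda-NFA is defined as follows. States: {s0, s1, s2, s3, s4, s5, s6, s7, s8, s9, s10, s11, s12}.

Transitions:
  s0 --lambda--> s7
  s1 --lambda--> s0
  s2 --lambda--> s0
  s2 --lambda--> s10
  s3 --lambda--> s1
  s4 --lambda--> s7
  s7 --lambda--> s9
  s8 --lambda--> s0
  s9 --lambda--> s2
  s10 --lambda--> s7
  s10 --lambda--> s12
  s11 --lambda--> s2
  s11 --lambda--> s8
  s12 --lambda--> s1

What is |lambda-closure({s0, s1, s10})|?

7

Start with {s0, s1, s10}.
From s0 via lambda: add s7.
From s10 via lambda: add s12.
From s7 via lambda: add s9.
From s9 via lambda: add s2.
lambda-closure = {s0, s1, s2, s7, s9, s10, s12}, which has 7 states.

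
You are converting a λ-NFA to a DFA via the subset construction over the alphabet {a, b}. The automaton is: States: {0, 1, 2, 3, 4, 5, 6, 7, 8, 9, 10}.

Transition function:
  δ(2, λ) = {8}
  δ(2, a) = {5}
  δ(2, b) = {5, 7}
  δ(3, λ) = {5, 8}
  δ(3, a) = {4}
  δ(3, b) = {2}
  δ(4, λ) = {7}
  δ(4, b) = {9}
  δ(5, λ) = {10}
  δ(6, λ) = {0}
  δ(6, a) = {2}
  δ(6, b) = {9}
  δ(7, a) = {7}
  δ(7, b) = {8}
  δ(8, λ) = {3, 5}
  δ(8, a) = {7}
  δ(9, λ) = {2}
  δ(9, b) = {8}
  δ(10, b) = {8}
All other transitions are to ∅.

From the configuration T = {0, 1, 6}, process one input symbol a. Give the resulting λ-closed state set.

6 on a → {2}.
No a-transition from 0, 1.
Union after reading a: {2}.
Now take the λ-closure:
From 2 via λ: add 8.
From 8 via λ: add 3, 5.
From 5 via λ: add 10.
No new states can be added; the closed set is {2, 3, 5, 8, 10}.

{2, 3, 5, 8, 10}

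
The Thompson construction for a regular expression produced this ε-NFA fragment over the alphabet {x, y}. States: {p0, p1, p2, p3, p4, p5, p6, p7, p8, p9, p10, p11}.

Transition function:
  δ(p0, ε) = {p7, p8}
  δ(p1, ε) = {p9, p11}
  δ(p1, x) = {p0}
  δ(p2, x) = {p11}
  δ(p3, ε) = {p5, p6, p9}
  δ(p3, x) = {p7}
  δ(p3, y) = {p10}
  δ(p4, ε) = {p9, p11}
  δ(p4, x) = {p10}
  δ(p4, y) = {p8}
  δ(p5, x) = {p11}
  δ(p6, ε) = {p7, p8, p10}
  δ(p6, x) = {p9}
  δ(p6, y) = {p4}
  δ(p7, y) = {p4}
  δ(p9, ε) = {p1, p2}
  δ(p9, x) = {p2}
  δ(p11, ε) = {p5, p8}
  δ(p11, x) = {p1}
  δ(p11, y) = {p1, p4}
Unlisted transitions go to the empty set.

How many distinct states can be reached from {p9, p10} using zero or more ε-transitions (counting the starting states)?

Start with {p9, p10}.
From p9 via ε: add p1, p2.
From p1 via ε: add p11.
From p11 via ε: add p5, p8.
ε-closure = {p1, p2, p5, p8, p9, p10, p11}, which has 7 states.

7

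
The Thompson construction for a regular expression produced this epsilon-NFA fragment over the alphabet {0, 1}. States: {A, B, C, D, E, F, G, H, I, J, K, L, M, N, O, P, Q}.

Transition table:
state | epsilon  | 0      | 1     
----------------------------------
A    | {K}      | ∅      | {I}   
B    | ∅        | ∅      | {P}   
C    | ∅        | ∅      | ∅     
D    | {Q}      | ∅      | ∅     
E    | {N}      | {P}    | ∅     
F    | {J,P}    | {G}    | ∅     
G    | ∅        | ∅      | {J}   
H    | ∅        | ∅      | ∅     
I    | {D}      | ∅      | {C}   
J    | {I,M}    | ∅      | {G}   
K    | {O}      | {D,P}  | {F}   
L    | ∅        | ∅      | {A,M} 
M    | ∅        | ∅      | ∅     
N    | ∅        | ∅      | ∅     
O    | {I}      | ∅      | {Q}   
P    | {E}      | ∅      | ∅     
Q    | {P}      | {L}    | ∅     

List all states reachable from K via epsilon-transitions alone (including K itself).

{D, E, I, K, N, O, P, Q}

Start with {K}.
From K via epsilon: add O.
From O via epsilon: add I.
From I via epsilon: add D.
From D via epsilon: add Q.
From Q via epsilon: add P.
From P via epsilon: add E.
From E via epsilon: add N.
No new states can be added; the closed set is {D, E, I, K, N, O, P, Q}.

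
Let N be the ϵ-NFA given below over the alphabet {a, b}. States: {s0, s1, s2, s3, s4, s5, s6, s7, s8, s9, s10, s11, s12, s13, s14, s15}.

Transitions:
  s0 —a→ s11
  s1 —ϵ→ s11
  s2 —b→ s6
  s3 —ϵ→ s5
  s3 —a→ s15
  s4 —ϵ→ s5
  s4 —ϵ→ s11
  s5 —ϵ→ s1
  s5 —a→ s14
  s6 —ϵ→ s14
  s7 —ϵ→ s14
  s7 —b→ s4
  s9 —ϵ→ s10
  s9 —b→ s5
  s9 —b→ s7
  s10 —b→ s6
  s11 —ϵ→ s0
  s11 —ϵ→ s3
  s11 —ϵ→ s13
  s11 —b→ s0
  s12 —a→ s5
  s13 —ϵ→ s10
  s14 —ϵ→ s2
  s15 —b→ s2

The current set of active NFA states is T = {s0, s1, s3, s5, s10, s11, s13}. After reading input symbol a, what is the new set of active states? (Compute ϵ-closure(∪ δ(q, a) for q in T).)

{s0, s1, s2, s3, s5, s10, s11, s13, s14, s15}

s0 on a → {s11}.
s3 on a → {s15}.
s5 on a → {s14}.
No a-transition from s1, s10, s11, s13.
Union after reading a: {s11, s14, s15}.
Now take the ϵ-closure:
From s11 via ϵ: add s0, s3, s13.
From s14 via ϵ: add s2.
From s3 via ϵ: add s5.
From s13 via ϵ: add s10.
From s5 via ϵ: add s1.
No new states can be added; the closed set is {s0, s1, s2, s3, s5, s10, s11, s13, s14, s15}.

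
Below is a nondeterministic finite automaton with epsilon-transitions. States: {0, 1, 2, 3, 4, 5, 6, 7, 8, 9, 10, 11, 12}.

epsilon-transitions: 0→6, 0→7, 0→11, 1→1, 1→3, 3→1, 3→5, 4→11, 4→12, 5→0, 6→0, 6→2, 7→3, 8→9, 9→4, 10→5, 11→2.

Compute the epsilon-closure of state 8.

Start with {8}.
From 8 via epsilon: add 9.
From 9 via epsilon: add 4.
From 4 via epsilon: add 11, 12.
From 11 via epsilon: add 2.
No new states can be added; the closed set is {2, 4, 8, 9, 11, 12}.

{2, 4, 8, 9, 11, 12}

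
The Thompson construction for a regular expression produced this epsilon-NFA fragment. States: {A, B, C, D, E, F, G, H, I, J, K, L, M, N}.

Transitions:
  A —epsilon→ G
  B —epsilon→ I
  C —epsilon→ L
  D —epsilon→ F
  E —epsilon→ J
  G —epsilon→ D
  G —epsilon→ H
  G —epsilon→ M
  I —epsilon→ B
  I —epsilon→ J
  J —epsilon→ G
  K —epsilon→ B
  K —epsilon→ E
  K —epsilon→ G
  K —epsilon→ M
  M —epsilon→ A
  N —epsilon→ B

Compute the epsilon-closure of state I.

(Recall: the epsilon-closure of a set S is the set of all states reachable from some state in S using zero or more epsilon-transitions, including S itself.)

{A, B, D, F, G, H, I, J, M}

Start with {I}.
From I via epsilon: add B, J.
From J via epsilon: add G.
From G via epsilon: add D, H, M.
From D via epsilon: add F.
From M via epsilon: add A.
No new states can be added; the closed set is {A, B, D, F, G, H, I, J, M}.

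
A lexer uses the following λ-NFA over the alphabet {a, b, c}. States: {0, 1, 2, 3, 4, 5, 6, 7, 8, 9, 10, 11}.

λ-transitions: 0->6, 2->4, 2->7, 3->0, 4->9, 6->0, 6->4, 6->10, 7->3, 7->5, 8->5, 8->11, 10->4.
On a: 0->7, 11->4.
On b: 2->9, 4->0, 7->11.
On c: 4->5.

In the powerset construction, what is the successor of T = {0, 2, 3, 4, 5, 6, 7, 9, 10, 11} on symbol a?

{0, 3, 4, 5, 6, 7, 9, 10}

0 on a → {7}.
11 on a → {4}.
No a-transition from 2, 3, 4, 5, 6, 7, 9, 10.
Union after reading a: {4, 7}.
Now take the λ-closure:
From 4 via λ: add 9.
From 7 via λ: add 3, 5.
From 3 via λ: add 0.
From 0 via λ: add 6.
From 6 via λ: add 10.
No new states can be added; the closed set is {0, 3, 4, 5, 6, 7, 9, 10}.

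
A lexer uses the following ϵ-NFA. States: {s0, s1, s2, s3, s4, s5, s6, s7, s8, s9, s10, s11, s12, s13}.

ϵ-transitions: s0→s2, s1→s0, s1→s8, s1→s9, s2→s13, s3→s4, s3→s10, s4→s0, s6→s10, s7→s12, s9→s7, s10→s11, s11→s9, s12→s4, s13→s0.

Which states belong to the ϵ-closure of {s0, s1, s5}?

{s0, s1, s2, s4, s5, s7, s8, s9, s12, s13}

Start with {s0, s1, s5}.
From s0 via ϵ: add s2.
From s1 via ϵ: add s8, s9.
From s2 via ϵ: add s13.
From s9 via ϵ: add s7.
From s7 via ϵ: add s12.
From s12 via ϵ: add s4.
No new states can be added; the closed set is {s0, s1, s2, s4, s5, s7, s8, s9, s12, s13}.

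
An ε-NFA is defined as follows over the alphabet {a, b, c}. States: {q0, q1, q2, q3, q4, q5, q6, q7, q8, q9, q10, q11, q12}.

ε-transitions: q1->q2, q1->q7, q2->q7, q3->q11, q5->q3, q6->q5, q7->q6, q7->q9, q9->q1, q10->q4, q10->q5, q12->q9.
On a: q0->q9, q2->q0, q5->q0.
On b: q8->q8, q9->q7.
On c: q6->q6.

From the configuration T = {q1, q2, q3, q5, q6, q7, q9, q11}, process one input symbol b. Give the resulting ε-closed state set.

{q1, q2, q3, q5, q6, q7, q9, q11}

q9 on b → {q7}.
No b-transition from q1, q2, q3, q5, q6, q7, q11.
Union after reading b: {q7}.
Now take the ε-closure:
From q7 via ε: add q6, q9.
From q6 via ε: add q5.
From q9 via ε: add q1.
From q1 via ε: add q2.
From q5 via ε: add q3.
From q3 via ε: add q11.
No new states can be added; the closed set is {q1, q2, q3, q5, q6, q7, q9, q11}.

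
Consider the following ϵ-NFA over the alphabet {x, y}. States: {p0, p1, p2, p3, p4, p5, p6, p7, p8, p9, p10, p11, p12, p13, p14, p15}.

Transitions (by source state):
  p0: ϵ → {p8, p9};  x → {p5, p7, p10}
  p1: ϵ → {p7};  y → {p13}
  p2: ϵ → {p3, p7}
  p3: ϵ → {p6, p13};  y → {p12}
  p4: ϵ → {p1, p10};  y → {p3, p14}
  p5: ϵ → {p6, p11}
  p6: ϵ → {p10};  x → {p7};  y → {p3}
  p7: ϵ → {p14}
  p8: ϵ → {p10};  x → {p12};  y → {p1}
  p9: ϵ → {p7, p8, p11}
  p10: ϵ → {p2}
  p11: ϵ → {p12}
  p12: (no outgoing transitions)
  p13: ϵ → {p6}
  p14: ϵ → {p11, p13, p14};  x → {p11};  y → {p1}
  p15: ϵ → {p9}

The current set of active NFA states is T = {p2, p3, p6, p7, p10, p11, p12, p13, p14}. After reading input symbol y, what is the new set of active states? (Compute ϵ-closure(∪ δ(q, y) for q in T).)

{p1, p2, p3, p6, p7, p10, p11, p12, p13, p14}

p3 on y → {p12}.
p6 on y → {p3}.
p14 on y → {p1}.
No y-transition from p2, p7, p10, p11, p12, p13.
Union after reading y: {p1, p3, p12}.
Now take the ϵ-closure:
From p1 via ϵ: add p7.
From p3 via ϵ: add p6, p13.
From p6 via ϵ: add p10.
From p7 via ϵ: add p14.
From p10 via ϵ: add p2.
From p14 via ϵ: add p11.
No new states can be added; the closed set is {p1, p2, p3, p6, p7, p10, p11, p12, p13, p14}.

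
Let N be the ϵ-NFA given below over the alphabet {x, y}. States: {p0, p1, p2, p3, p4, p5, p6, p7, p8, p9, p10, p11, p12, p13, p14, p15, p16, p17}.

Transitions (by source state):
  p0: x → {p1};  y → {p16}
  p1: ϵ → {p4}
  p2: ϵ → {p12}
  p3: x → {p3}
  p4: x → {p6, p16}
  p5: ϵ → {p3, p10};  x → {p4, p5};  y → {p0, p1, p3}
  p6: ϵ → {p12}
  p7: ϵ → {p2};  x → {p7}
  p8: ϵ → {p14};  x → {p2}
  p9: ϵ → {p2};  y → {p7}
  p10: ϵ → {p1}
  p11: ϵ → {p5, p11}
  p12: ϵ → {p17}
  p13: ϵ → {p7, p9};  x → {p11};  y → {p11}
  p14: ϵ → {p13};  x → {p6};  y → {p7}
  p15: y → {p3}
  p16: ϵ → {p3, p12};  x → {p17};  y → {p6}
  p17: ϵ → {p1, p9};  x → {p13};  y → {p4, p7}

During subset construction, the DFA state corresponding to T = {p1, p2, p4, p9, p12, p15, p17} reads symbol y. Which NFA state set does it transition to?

p9 on y → {p7}.
p15 on y → {p3}.
p17 on y → {p4, p7}.
No y-transition from p1, p2, p4, p12.
Union after reading y: {p3, p4, p7}.
Now take the ϵ-closure:
From p7 via ϵ: add p2.
From p2 via ϵ: add p12.
From p12 via ϵ: add p17.
From p17 via ϵ: add p1, p9.
No new states can be added; the closed set is {p1, p2, p3, p4, p7, p9, p12, p17}.

{p1, p2, p3, p4, p7, p9, p12, p17}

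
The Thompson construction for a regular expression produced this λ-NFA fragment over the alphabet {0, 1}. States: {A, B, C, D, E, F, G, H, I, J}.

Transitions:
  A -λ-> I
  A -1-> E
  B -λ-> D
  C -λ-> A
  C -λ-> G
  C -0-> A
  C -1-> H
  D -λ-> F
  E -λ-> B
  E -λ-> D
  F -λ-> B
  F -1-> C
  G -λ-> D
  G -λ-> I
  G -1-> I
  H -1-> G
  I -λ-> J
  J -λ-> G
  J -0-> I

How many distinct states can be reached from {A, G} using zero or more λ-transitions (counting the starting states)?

Start with {A, G}.
From A via λ: add I.
From G via λ: add D.
From D via λ: add F.
From I via λ: add J.
From F via λ: add B.
λ-closure = {A, B, D, F, G, I, J}, which has 7 states.

7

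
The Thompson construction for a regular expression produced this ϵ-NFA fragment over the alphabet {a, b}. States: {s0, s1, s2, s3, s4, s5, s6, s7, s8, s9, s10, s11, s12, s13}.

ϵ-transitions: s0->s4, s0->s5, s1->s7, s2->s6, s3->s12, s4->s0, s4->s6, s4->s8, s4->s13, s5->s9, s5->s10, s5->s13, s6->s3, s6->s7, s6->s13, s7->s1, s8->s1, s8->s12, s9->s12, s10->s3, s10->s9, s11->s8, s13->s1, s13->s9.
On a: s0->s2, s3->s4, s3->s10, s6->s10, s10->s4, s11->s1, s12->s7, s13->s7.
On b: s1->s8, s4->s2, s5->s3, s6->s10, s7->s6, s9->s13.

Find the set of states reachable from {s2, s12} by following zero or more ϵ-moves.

{s1, s2, s3, s6, s7, s9, s12, s13}

Start with {s2, s12}.
From s2 via ϵ: add s6.
From s6 via ϵ: add s3, s7, s13.
From s7 via ϵ: add s1.
From s13 via ϵ: add s9.
No new states can be added; the closed set is {s1, s2, s3, s6, s7, s9, s12, s13}.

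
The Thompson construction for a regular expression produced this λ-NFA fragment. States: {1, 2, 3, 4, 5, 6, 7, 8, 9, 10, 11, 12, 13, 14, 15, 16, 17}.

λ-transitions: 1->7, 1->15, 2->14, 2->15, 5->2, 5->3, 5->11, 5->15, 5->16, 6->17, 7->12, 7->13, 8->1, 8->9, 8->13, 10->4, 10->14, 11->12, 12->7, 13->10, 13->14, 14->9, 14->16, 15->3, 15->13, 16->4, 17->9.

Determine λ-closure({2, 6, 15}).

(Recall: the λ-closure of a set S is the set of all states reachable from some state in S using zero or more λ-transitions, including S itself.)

{2, 3, 4, 6, 9, 10, 13, 14, 15, 16, 17}

Start with {2, 6, 15}.
From 2 via λ: add 14.
From 6 via λ: add 17.
From 15 via λ: add 3, 13.
From 13 via λ: add 10.
From 14 via λ: add 9, 16.
From 10 via λ: add 4.
No new states can be added; the closed set is {2, 3, 4, 6, 9, 10, 13, 14, 15, 16, 17}.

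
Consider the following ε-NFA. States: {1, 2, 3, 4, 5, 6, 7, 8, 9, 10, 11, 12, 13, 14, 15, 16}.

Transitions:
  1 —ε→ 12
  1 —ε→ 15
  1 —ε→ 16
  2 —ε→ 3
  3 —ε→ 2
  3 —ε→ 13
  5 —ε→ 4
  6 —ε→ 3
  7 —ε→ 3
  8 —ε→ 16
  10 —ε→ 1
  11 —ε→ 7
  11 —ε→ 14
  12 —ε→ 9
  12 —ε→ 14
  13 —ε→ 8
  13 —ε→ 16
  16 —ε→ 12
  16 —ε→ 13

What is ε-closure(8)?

{8, 9, 12, 13, 14, 16}

Start with {8}.
From 8 via ε: add 16.
From 16 via ε: add 12, 13.
From 12 via ε: add 9, 14.
No new states can be added; the closed set is {8, 9, 12, 13, 14, 16}.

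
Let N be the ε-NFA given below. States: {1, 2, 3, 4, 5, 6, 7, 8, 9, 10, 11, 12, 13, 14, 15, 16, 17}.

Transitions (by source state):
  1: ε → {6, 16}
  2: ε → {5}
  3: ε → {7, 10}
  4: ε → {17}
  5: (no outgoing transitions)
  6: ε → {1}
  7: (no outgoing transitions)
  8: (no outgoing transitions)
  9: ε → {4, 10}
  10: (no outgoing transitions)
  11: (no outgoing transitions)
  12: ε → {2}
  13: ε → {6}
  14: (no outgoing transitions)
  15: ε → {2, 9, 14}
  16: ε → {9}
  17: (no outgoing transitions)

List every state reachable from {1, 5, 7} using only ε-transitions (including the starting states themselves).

Start with {1, 5, 7}.
From 1 via ε: add 6, 16.
From 16 via ε: add 9.
From 9 via ε: add 4, 10.
From 4 via ε: add 17.
No new states can be added; the closed set is {1, 4, 5, 6, 7, 9, 10, 16, 17}.

{1, 4, 5, 6, 7, 9, 10, 16, 17}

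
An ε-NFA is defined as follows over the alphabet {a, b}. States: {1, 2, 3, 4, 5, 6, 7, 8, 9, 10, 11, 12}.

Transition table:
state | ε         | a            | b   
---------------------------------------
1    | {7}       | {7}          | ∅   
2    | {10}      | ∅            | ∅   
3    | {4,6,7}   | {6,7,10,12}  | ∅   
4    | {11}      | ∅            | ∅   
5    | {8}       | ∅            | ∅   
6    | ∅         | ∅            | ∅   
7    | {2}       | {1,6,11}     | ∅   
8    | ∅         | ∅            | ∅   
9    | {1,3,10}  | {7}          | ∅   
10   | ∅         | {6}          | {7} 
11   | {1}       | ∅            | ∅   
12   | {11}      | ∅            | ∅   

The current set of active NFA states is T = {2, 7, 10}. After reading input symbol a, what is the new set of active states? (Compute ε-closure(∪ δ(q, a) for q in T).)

{1, 2, 6, 7, 10, 11}

7 on a → {1, 6, 11}.
10 on a → {6}.
No a-transition from 2.
Union after reading a: {1, 6, 11}.
Now take the ε-closure:
From 1 via ε: add 7.
From 7 via ε: add 2.
From 2 via ε: add 10.
No new states can be added; the closed set is {1, 2, 6, 7, 10, 11}.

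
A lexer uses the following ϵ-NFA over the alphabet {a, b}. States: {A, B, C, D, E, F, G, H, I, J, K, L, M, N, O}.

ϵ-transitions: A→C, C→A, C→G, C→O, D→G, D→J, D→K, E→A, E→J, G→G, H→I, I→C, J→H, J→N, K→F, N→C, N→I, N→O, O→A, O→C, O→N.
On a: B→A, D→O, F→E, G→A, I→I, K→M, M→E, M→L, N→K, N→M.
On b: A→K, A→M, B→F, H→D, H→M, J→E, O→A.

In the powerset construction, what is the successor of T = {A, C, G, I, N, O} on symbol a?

G on a → {A}.
I on a → {I}.
N on a → {K, M}.
No a-transition from A, C, O.
Union after reading a: {A, I, K, M}.
Now take the ϵ-closure:
From A via ϵ: add C.
From K via ϵ: add F.
From C via ϵ: add G, O.
From O via ϵ: add N.
No new states can be added; the closed set is {A, C, F, G, I, K, M, N, O}.

{A, C, F, G, I, K, M, N, O}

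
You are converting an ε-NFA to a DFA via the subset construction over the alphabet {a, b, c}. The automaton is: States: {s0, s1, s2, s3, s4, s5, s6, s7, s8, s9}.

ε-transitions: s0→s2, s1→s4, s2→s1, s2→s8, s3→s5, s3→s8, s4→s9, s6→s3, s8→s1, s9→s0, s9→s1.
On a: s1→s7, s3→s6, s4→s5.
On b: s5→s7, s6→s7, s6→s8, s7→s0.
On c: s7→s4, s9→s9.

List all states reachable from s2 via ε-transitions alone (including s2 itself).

{s0, s1, s2, s4, s8, s9}

Start with {s2}.
From s2 via ε: add s1, s8.
From s1 via ε: add s4.
From s4 via ε: add s9.
From s9 via ε: add s0.
No new states can be added; the closed set is {s0, s1, s2, s4, s8, s9}.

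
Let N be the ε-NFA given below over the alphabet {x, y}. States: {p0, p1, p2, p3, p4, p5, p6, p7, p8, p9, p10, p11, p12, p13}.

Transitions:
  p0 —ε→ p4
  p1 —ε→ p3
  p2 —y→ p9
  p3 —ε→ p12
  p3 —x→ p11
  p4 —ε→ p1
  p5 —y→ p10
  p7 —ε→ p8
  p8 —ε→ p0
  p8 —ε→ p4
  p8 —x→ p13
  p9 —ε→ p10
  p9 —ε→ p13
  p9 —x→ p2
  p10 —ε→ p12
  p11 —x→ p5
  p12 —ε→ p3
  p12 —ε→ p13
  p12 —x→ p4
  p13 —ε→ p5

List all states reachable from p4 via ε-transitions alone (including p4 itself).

{p1, p3, p4, p5, p12, p13}

Start with {p4}.
From p4 via ε: add p1.
From p1 via ε: add p3.
From p3 via ε: add p12.
From p12 via ε: add p13.
From p13 via ε: add p5.
No new states can be added; the closed set is {p1, p3, p4, p5, p12, p13}.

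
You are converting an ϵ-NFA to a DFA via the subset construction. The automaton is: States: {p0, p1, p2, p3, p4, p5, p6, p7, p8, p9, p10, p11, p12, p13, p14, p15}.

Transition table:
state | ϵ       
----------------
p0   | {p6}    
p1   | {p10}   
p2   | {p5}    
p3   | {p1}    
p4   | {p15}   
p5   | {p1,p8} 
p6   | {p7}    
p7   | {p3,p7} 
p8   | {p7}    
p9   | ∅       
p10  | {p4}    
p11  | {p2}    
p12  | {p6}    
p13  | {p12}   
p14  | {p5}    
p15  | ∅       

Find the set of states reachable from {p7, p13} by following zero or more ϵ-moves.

Start with {p7, p13}.
From p7 via ϵ: add p3.
From p13 via ϵ: add p12.
From p3 via ϵ: add p1.
From p12 via ϵ: add p6.
From p1 via ϵ: add p10.
From p10 via ϵ: add p4.
From p4 via ϵ: add p15.
No new states can be added; the closed set is {p1, p3, p4, p6, p7, p10, p12, p13, p15}.

{p1, p3, p4, p6, p7, p10, p12, p13, p15}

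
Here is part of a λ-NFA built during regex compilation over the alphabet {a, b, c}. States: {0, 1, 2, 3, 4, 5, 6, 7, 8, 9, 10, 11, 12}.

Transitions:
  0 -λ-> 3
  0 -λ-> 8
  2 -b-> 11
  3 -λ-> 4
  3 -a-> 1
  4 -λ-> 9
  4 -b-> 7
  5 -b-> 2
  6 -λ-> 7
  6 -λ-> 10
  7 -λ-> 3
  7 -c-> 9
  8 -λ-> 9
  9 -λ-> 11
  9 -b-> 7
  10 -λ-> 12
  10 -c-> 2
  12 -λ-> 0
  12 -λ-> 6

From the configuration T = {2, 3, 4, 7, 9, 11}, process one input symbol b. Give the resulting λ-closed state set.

2 on b → {11}.
4 on b → {7}.
9 on b → {7}.
No b-transition from 3, 7, 11.
Union after reading b: {7, 11}.
Now take the λ-closure:
From 7 via λ: add 3.
From 3 via λ: add 4.
From 4 via λ: add 9.
No new states can be added; the closed set is {3, 4, 7, 9, 11}.

{3, 4, 7, 9, 11}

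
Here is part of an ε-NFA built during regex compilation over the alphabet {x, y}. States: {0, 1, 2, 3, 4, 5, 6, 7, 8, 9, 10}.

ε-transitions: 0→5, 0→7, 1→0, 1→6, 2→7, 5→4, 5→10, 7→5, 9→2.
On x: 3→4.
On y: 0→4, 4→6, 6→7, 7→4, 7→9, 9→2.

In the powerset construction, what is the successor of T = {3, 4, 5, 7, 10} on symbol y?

4 on y → {6}.
7 on y → {4, 9}.
No y-transition from 3, 5, 10.
Union after reading y: {4, 6, 9}.
Now take the ε-closure:
From 9 via ε: add 2.
From 2 via ε: add 7.
From 7 via ε: add 5.
From 5 via ε: add 10.
No new states can be added; the closed set is {2, 4, 5, 6, 7, 9, 10}.

{2, 4, 5, 6, 7, 9, 10}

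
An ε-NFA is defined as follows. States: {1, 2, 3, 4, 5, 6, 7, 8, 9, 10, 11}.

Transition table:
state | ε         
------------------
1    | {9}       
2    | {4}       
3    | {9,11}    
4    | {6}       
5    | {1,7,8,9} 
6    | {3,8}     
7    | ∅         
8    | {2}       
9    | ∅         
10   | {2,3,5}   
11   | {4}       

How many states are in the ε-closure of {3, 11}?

7

Start with {3, 11}.
From 3 via ε: add 9.
From 11 via ε: add 4.
From 4 via ε: add 6.
From 6 via ε: add 8.
From 8 via ε: add 2.
ε-closure = {2, 3, 4, 6, 8, 9, 11}, which has 7 states.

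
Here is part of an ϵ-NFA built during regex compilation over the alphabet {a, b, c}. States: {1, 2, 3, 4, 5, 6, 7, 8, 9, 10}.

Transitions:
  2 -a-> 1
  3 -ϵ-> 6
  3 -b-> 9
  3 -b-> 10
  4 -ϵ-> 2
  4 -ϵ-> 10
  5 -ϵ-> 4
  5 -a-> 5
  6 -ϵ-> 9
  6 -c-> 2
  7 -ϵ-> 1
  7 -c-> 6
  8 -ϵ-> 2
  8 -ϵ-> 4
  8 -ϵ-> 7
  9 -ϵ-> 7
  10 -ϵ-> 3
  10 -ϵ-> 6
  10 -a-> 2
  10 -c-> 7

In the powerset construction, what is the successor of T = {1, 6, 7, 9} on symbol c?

{1, 2, 6, 7, 9}

6 on c → {2}.
7 on c → {6}.
No c-transition from 1, 9.
Union after reading c: {2, 6}.
Now take the ϵ-closure:
From 6 via ϵ: add 9.
From 9 via ϵ: add 7.
From 7 via ϵ: add 1.
No new states can be added; the closed set is {1, 2, 6, 7, 9}.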